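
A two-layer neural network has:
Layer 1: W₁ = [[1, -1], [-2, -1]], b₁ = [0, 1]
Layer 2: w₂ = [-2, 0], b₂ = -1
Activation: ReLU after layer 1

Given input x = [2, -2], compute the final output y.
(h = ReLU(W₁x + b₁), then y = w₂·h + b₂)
y = -9

Layer 1 pre-activation: z₁ = [4, -1]
After ReLU: h = [4, 0]
Layer 2 output: y = -2×4 + 0×0 + -1 = -9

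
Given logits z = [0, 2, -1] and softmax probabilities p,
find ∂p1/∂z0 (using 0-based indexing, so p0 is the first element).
∂p1/∂z0 = -0.09636

p = softmax(z) = [0.1142, 0.8438, 0.04201]
p1 = 0.8438, p0 = 0.1142

∂p1/∂z0 = -p1 × p0 = -0.8438 × 0.1142 = -0.09636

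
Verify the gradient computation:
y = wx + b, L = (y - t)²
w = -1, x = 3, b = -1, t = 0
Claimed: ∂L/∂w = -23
Incorrect

y = (-1)(3) + -1 = -4
∂L/∂y = 2(y - t) = 2(-4 - 0) = -8
∂y/∂w = x = 3
∂L/∂w = -8 × 3 = -24

Claimed value: -23
Incorrect: The correct gradient is -24.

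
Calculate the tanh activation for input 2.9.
0.994

tanh(2.9) = (e^(2.9) - e^(-2.9))/(e^(2.9) + e^(-2.9)) = 0.994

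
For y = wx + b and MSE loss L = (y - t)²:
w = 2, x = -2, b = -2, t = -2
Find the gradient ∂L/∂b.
∂L/∂b = -8

y = wx + b = (2)(-2) + -2 = -6
∂L/∂y = 2(y - t) = 2(-6 - -2) = -8
∂y/∂b = 1
∂L/∂b = ∂L/∂y · ∂y/∂b = -8 × 1 = -8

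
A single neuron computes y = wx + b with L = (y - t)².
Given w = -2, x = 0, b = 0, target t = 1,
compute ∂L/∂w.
∂L/∂w = 0

y = wx + b = (-2)(0) + 0 = 0
∂L/∂y = 2(y - t) = 2(0 - 1) = -2
∂y/∂w = x = 0
∂L/∂w = ∂L/∂y · ∂y/∂w = -2 × 0 = 0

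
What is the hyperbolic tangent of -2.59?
-0.9888

tanh(-2.59) = (e^(-2.59) - e^(2.59))/(e^(-2.59) + e^(2.59)) = -0.9888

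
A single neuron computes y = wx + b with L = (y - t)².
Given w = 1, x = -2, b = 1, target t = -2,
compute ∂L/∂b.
∂L/∂b = 2

y = wx + b = (1)(-2) + 1 = -1
∂L/∂y = 2(y - t) = 2(-1 - -2) = 2
∂y/∂b = 1
∂L/∂b = ∂L/∂y · ∂y/∂b = 2 × 1 = 2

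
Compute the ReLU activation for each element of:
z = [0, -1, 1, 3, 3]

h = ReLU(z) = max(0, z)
h = [0, 0, 1, 3, 3]

ReLU applied element-wise: max(0,0)=0, max(0,-1)=0, max(0,1)=1, max(0,3)=3, max(0,3)=3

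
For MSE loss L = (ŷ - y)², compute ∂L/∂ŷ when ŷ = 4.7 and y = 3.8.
∂L/∂ŷ = 1.8

∂L/∂ŷ = 2(ŷ - y) = 2(4.7 - 3.8) = 2(0.9) = 1.8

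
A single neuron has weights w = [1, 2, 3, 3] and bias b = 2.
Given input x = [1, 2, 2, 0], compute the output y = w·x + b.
y = 13

y = (1)(1) + (2)(2) + (3)(2) + (3)(0) + 2 = 13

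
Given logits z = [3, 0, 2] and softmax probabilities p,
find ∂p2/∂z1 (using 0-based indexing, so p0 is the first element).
∂p2/∂z1 = -0.009113

p = softmax(z) = [0.7054, 0.03512, 0.2595]
p2 = 0.2595, p1 = 0.03512

∂p2/∂z1 = -p2 × p1 = -0.2595 × 0.03512 = -0.009113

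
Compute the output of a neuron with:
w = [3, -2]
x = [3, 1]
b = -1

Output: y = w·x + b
y = 6

y = (3)(3) + (-2)(1) + -1 = 6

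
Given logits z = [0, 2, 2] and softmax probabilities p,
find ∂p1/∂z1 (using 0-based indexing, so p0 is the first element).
∂p1/∂z1 = 0.249

p = softmax(z) = [0.06338, 0.4683, 0.4683]
p1 = 0.4683

∂p1/∂z1 = p1(1 - p1) = 0.4683 × (1 - 0.4683) = 0.249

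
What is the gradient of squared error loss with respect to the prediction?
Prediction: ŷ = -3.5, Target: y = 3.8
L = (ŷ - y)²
∂L/∂ŷ = -14.6

∂L/∂ŷ = 2(ŷ - y) = 2(-3.5 - 3.8) = 2(-7.3) = -14.6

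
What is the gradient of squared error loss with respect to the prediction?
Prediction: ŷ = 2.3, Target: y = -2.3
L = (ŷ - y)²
∂L/∂ŷ = 9.2

∂L/∂ŷ = 2(ŷ - y) = 2(2.3 - -2.3) = 2(4.6) = 9.2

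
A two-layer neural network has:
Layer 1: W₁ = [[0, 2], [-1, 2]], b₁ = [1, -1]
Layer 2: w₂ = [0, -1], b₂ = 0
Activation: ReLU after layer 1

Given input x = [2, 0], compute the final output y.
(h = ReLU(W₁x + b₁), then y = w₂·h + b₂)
y = 0

Layer 1 pre-activation: z₁ = [1, -3]
After ReLU: h = [1, 0]
Layer 2 output: y = 0×1 + -1×0 + 0 = 0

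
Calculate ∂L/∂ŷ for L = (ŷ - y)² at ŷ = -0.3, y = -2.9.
∂L/∂ŷ = 5.2

∂L/∂ŷ = 2(ŷ - y) = 2(-0.3 - -2.9) = 2(2.6) = 5.2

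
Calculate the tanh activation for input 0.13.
0.1293

tanh(0.13) = (e^(0.13) - e^(-0.13))/(e^(0.13) + e^(-0.13)) = 0.1293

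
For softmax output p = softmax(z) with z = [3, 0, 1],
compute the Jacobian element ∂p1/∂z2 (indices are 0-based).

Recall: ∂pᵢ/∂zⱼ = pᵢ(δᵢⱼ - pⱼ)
∂p1/∂z2 = -0.004797

p = softmax(z) = [0.8438, 0.04201, 0.1142]
p1 = 0.04201, p2 = 0.1142

∂p1/∂z2 = -p1 × p2 = -0.04201 × 0.1142 = -0.004797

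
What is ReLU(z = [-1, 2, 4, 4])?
h = [0, 2, 4, 4]

ReLU applied element-wise: max(0,-1)=0, max(0,2)=2, max(0,4)=4, max(0,4)=4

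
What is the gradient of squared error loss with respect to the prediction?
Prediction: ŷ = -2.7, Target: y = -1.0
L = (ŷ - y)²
∂L/∂ŷ = -3.4

∂L/∂ŷ = 2(ŷ - y) = 2(-2.7 - -1.0) = 2(-1.7) = -3.4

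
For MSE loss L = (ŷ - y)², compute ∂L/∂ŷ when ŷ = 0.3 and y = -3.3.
∂L/∂ŷ = 7.2

∂L/∂ŷ = 2(ŷ - y) = 2(0.3 - -3.3) = 2(3.6) = 7.2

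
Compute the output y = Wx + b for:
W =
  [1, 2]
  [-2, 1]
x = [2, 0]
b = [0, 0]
y = [2, -4]

Wx = [1×2 + 2×0, -2×2 + 1×0]
   = [2, -4]
y = Wx + b = [2 + 0, -4 + 0] = [2, -4]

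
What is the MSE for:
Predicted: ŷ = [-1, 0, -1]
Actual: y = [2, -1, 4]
MSE = 11.67

MSE = (1/3)((-1-2)² + (0--1)² + (-1-4)²) = (1/3)(9 + 1 + 25) = 11.67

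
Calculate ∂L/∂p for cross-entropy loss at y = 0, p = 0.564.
∂L/∂p = 2.294

∂L/∂p = -y/p + (1-y)/(1-p) = 0 + 1/0.436 = 2.294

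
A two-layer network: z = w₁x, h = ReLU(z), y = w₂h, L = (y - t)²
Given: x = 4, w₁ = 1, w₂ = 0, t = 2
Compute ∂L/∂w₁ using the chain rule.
∂L/∂w₁ = 0

Forward pass:
z = w₁x = 1×4 = 4
h = ReLU(4) = 4
y = w₂h = 0×4 = 0

Backward pass:
∂L/∂y = 2(y - t) = 2(0 - 2) = -4
∂y/∂h = w₂ = 0
∂h/∂z = 1 (ReLU derivative)
∂z/∂w₁ = x = 4

∂L/∂w₁ = -4 × 0 × 1 × 4 = 0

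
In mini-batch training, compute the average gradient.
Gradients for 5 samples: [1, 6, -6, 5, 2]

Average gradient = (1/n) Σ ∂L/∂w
Average gradient = 1.6

Average = (1/5)(1 + 6 + -6 + 5 + 2) = 8/5 = 1.6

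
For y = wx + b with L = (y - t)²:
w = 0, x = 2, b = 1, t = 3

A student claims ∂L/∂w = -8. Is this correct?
Correct

y = (0)(2) + 1 = 1
∂L/∂y = 2(y - t) = 2(1 - 3) = -4
∂y/∂w = x = 2
∂L/∂w = -4 × 2 = -8

Claimed value: -8
Correct: The correct gradient is -8.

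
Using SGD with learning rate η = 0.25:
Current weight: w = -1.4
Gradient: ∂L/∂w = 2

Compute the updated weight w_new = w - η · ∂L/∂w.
w_new = -1.9

w_new = w - η·∂L/∂w = -1.4 - 0.25×(2) = -1.4 - (0.5) = -1.9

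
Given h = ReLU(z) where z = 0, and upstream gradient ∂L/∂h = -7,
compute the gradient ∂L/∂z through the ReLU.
∂L/∂z = 0

h = ReLU(0) = 0
At z = 0: ∂h/∂z = 0 (by convention)
∂L/∂z = ∂L/∂h · ∂h/∂z = -7 × 0 = 0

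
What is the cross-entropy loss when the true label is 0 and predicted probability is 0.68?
L = 1.139

L = -0·log(0.68) - 1·log(0.32) = -log(0.32) = 1.139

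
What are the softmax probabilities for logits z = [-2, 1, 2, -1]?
p = [0.0128, 0.2562, 0.6964, 0.0347]

exp(z) = [0.1353, 2.718, 7.389, 0.3679]
Sum = 10.61
p = [0.0128, 0.2562, 0.6964, 0.0347]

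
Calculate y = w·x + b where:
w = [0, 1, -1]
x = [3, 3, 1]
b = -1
y = 1

y = (0)(3) + (1)(3) + (-1)(1) + -1 = 1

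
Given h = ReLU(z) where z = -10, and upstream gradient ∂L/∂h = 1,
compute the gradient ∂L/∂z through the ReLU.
∂L/∂z = 0

h = ReLU(-10) = 0
Since z < 0: ∂h/∂z = 0
∂L/∂z = ∂L/∂h · ∂h/∂z = 1 × 0 = 0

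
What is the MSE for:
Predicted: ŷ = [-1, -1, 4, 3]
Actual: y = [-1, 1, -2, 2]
MSE = 10.25

MSE = (1/4)((-1--1)² + (-1-1)² + (4--2)² + (3-2)²) = (1/4)(0 + 4 + 36 + 1) = 10.25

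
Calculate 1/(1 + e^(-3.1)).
0.9569

sigmoid(3.1) = 1/(1 + e^(-3.1)) = 1/(1 + 0.04505) = 0.9569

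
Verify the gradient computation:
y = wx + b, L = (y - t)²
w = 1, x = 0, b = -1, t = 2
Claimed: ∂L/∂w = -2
Incorrect

y = (1)(0) + -1 = -1
∂L/∂y = 2(y - t) = 2(-1 - 2) = -6
∂y/∂w = x = 0
∂L/∂w = -6 × 0 = 0

Claimed value: -2
Incorrect: The correct gradient is 0.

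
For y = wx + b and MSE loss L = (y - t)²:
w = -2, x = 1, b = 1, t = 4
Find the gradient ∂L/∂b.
∂L/∂b = -10

y = wx + b = (-2)(1) + 1 = -1
∂L/∂y = 2(y - t) = 2(-1 - 4) = -10
∂y/∂b = 1
∂L/∂b = ∂L/∂y · ∂y/∂b = -10 × 1 = -10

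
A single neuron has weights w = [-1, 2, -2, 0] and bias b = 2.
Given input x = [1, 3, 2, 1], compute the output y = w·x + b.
y = 3

y = (-1)(1) + (2)(3) + (-2)(2) + (0)(1) + 2 = 3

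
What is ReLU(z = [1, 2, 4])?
h = [1, 2, 4]

ReLU applied element-wise: max(0,1)=1, max(0,2)=2, max(0,4)=4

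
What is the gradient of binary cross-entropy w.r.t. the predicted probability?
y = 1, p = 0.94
∂L/∂p = -1.064

∂L/∂p = -y/p + (1-y)/(1-p) = -1/0.94 + 0 = -1.064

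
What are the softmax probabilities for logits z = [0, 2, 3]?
p = [0.0351, 0.2595, 0.7054]

exp(z) = [1, 7.389, 20.09]
Sum = 28.47
p = [0.0351, 0.2595, 0.7054]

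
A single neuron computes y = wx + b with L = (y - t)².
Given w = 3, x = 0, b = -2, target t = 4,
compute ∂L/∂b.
∂L/∂b = -12

y = wx + b = (3)(0) + -2 = -2
∂L/∂y = 2(y - t) = 2(-2 - 4) = -12
∂y/∂b = 1
∂L/∂b = ∂L/∂y · ∂y/∂b = -12 × 1 = -12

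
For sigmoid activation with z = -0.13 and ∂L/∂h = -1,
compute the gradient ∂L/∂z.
∂L/∂z = -0.2489

σ(-0.13) = 0.4675
σ'(-0.13) = σ(-0.13)(1 - σ(-0.13)) = 0.4675 × 0.5325 = 0.2489
∂L/∂z = ∂L/∂h · σ'(z) = -1 × 0.2489 = -0.2489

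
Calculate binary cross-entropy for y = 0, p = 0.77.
L = 1.47

L = -0·log(0.77) - 1·log(0.23) = -log(0.23) = 1.47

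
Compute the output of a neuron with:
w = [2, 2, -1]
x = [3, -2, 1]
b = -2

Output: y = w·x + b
y = -1

y = (2)(3) + (2)(-2) + (-1)(1) + -2 = -1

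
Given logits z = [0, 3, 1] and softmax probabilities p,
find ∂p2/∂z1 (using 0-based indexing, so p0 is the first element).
∂p2/∂z1 = -0.09636

p = softmax(z) = [0.04201, 0.8438, 0.1142]
p2 = 0.1142, p1 = 0.8438

∂p2/∂z1 = -p2 × p1 = -0.1142 × 0.8438 = -0.09636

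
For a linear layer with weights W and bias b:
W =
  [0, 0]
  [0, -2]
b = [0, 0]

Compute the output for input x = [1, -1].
y = [0, 2]

Wx = [0×1 + 0×-1, 0×1 + -2×-1]
   = [0, 2]
y = Wx + b = [0 + 0, 2 + 0] = [0, 2]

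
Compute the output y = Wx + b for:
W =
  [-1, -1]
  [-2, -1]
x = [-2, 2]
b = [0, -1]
y = [0, 1]

Wx = [-1×-2 + -1×2, -2×-2 + -1×2]
   = [0, 2]
y = Wx + b = [0 + 0, 2 + -1] = [0, 1]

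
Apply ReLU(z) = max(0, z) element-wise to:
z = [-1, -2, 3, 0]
h = [0, 0, 3, 0]

ReLU applied element-wise: max(0,-1)=0, max(0,-2)=0, max(0,3)=3, max(0,0)=0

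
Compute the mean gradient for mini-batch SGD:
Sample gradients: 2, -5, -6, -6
Average gradient = -3.75

Average = (1/4)(2 + -5 + -6 + -6) = -15/4 = -3.75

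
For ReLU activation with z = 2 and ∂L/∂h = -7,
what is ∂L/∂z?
∂L/∂z = -7

h = ReLU(2) = 2
Since z > 0: ∂h/∂z = 1
∂L/∂z = ∂L/∂h · ∂h/∂z = -7 × 1 = -7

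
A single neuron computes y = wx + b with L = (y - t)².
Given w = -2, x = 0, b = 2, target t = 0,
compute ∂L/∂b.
∂L/∂b = 4

y = wx + b = (-2)(0) + 2 = 2
∂L/∂y = 2(y - t) = 2(2 - 0) = 4
∂y/∂b = 1
∂L/∂b = ∂L/∂y · ∂y/∂b = 4 × 1 = 4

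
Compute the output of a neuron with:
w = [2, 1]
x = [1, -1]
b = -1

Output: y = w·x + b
y = 0

y = (2)(1) + (1)(-1) + -1 = 0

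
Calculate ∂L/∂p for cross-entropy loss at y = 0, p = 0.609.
∂L/∂p = 2.558

∂L/∂p = -y/p + (1-y)/(1-p) = 0 + 1/0.391 = 2.558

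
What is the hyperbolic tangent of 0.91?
0.7211

tanh(0.91) = (e^(0.91) - e^(-0.91))/(e^(0.91) + e^(-0.91)) = 0.7211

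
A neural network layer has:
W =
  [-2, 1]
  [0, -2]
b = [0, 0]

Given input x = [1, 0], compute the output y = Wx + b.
y = [-2, 0]

Wx = [-2×1 + 1×0, 0×1 + -2×0]
   = [-2, 0]
y = Wx + b = [-2 + 0, 0 + 0] = [-2, 0]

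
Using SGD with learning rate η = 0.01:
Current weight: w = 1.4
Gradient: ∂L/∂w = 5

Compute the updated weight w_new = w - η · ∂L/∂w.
w_new = 1.35

w_new = w - η·∂L/∂w = 1.4 - 0.01×(5) = 1.4 - (0.05) = 1.35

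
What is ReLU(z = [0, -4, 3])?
h = [0, 0, 3]

ReLU applied element-wise: max(0,0)=0, max(0,-4)=0, max(0,3)=3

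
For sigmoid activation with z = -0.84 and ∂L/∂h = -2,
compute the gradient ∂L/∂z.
∂L/∂z = -0.4212

σ(-0.84) = 0.3015
σ'(-0.84) = σ(-0.84)(1 - σ(-0.84)) = 0.3015 × 0.6985 = 0.2106
∂L/∂z = ∂L/∂h · σ'(z) = -2 × 0.2106 = -0.4212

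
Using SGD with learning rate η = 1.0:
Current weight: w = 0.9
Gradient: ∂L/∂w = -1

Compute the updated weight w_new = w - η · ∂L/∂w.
w_new = 1.9

w_new = w - η·∂L/∂w = 0.9 - 1.0×(-1) = 0.9 - (-1) = 1.9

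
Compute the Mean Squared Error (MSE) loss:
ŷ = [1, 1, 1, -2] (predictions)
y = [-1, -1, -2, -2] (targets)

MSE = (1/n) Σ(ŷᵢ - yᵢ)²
MSE = 4.25

MSE = (1/4)((1--1)² + (1--1)² + (1--2)² + (-2--2)²) = (1/4)(4 + 4 + 9 + 0) = 4.25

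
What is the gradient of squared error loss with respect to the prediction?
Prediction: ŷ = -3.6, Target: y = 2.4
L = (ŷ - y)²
∂L/∂ŷ = -12.0

∂L/∂ŷ = 2(ŷ - y) = 2(-3.6 - 2.4) = 2(-6.0) = -12.0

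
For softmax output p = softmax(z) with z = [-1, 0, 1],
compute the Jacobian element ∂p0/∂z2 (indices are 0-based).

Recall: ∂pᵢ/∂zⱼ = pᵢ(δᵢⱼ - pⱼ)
∂p0/∂z2 = -0.05989

p = softmax(z) = [0.09003, 0.2447, 0.6652]
p0 = 0.09003, p2 = 0.6652

∂p0/∂z2 = -p0 × p2 = -0.09003 × 0.6652 = -0.05989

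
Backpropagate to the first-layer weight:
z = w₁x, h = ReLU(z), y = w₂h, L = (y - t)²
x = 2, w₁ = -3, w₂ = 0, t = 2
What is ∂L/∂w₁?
∂L/∂w₁ = 0

Forward pass:
z = w₁x = -3×2 = -6
h = ReLU(-6) = 0
y = w₂h = 0×0 = 0

Backward pass:
∂L/∂y = 2(y - t) = 2(0 - 2) = -4
∂y/∂h = w₂ = 0
∂h/∂z = 0 (ReLU derivative)
∂z/∂w₁ = x = 2

∂L/∂w₁ = -4 × 0 × 0 × 2 = 0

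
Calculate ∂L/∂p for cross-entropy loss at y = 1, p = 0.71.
∂L/∂p = -1.408

∂L/∂p = -y/p + (1-y)/(1-p) = -1/0.71 + 0 = -1.408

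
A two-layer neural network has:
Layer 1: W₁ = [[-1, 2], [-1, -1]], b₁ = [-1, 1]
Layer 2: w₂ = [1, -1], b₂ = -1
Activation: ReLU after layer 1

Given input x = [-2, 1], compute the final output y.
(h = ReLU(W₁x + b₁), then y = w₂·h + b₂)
y = 0

Layer 1 pre-activation: z₁ = [3, 2]
After ReLU: h = [3, 2]
Layer 2 output: y = 1×3 + -1×2 + -1 = 0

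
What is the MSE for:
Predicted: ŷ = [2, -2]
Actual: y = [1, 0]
MSE = 2.5

MSE = (1/2)((2-1)² + (-2-0)²) = (1/2)(1 + 4) = 2.5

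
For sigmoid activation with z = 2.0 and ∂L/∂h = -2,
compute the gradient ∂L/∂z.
∂L/∂z = -0.21

σ(2.0) = 0.8808
σ'(2.0) = σ(2.0)(1 - σ(2.0)) = 0.8808 × 0.1192 = 0.105
∂L/∂z = ∂L/∂h · σ'(z) = -2 × 0.105 = -0.21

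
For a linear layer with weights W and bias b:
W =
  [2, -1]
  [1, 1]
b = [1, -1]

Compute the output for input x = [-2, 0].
y = [-3, -3]

Wx = [2×-2 + -1×0, 1×-2 + 1×0]
   = [-4, -2]
y = Wx + b = [-4 + 1, -2 + -1] = [-3, -3]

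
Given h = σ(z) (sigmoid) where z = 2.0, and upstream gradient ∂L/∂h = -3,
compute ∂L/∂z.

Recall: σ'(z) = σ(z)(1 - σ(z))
∂L/∂z = -0.315

σ(2.0) = 0.8808
σ'(2.0) = σ(2.0)(1 - σ(2.0)) = 0.8808 × 0.1192 = 0.105
∂L/∂z = ∂L/∂h · σ'(z) = -3 × 0.105 = -0.315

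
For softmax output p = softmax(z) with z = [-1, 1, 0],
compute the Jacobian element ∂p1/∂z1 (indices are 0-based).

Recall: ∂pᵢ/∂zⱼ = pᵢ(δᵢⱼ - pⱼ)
∂p1/∂z1 = 0.2227

p = softmax(z) = [0.09003, 0.6652, 0.2447]
p1 = 0.6652

∂p1/∂z1 = p1(1 - p1) = 0.6652 × (1 - 0.6652) = 0.2227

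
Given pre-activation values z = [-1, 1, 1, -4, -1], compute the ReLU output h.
h = [0, 1, 1, 0, 0]

ReLU applied element-wise: max(0,-1)=0, max(0,1)=1, max(0,1)=1, max(0,-4)=0, max(0,-1)=0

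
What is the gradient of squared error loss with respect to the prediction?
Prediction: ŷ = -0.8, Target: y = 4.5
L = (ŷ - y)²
∂L/∂ŷ = -10.6

∂L/∂ŷ = 2(ŷ - y) = 2(-0.8 - 4.5) = 2(-5.3) = -10.6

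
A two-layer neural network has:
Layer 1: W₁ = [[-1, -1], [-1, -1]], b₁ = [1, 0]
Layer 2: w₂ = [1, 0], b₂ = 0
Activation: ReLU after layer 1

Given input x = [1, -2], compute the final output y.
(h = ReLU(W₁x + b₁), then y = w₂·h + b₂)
y = 2

Layer 1 pre-activation: z₁ = [2, 1]
After ReLU: h = [2, 1]
Layer 2 output: y = 1×2 + 0×1 + 0 = 2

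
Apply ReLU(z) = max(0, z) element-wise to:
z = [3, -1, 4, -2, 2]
h = [3, 0, 4, 0, 2]

ReLU applied element-wise: max(0,3)=3, max(0,-1)=0, max(0,4)=4, max(0,-2)=0, max(0,2)=2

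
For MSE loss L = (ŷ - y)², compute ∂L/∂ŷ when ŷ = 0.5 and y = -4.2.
∂L/∂ŷ = 9.4

∂L/∂ŷ = 2(ŷ - y) = 2(0.5 - -4.2) = 2(4.7) = 9.4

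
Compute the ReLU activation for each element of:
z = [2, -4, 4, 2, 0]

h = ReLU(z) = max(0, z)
h = [2, 0, 4, 2, 0]

ReLU applied element-wise: max(0,2)=2, max(0,-4)=0, max(0,4)=4, max(0,2)=2, max(0,0)=0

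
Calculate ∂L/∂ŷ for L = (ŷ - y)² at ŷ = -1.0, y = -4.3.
∂L/∂ŷ = 6.6

∂L/∂ŷ = 2(ŷ - y) = 2(-1.0 - -4.3) = 2(3.3) = 6.6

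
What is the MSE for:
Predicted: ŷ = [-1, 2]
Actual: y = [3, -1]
MSE = 12.5

MSE = (1/2)((-1-3)² + (2--1)²) = (1/2)(16 + 9) = 12.5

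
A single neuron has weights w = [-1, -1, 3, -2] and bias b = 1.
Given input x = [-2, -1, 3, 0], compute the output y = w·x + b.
y = 13

y = (-1)(-2) + (-1)(-1) + (3)(3) + (-2)(0) + 1 = 13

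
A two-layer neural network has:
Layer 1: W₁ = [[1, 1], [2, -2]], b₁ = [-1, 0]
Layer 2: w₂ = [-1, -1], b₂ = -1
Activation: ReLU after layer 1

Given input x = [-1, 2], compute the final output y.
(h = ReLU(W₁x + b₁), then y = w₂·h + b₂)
y = -1

Layer 1 pre-activation: z₁ = [0, -6]
After ReLU: h = [0, 0]
Layer 2 output: y = -1×0 + -1×0 + -1 = -1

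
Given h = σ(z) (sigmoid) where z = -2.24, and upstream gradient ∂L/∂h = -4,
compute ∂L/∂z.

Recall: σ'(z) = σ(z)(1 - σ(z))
∂L/∂z = -0.3478

σ(-2.24) = 0.09622
σ'(-2.24) = σ(-2.24)(1 - σ(-2.24)) = 0.09622 × 0.9038 = 0.08696
∂L/∂z = ∂L/∂h · σ'(z) = -4 × 0.08696 = -0.3478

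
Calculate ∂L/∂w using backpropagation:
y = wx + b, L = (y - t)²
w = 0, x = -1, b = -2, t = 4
∂L/∂w = 12

y = wx + b = (0)(-1) + -2 = -2
∂L/∂y = 2(y - t) = 2(-2 - 4) = -12
∂y/∂w = x = -1
∂L/∂w = ∂L/∂y · ∂y/∂w = -12 × -1 = 12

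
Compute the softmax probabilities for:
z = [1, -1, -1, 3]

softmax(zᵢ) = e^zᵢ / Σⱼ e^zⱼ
p = [0.1155, 0.0156, 0.0156, 0.8533]

exp(z) = [2.718, 0.3679, 0.3679, 20.09]
Sum = 23.54
p = [0.1155, 0.0156, 0.0156, 0.8533]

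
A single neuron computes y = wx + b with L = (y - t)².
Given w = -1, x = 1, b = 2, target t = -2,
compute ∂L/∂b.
∂L/∂b = 6

y = wx + b = (-1)(1) + 2 = 1
∂L/∂y = 2(y - t) = 2(1 - -2) = 6
∂y/∂b = 1
∂L/∂b = ∂L/∂y · ∂y/∂b = 6 × 1 = 6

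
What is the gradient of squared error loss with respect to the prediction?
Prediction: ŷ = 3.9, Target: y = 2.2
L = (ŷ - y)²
∂L/∂ŷ = 3.4

∂L/∂ŷ = 2(ŷ - y) = 2(3.9 - 2.2) = 2(1.7) = 3.4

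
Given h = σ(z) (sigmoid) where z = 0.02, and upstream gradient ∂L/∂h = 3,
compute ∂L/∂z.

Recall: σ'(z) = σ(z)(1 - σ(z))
∂L/∂z = 0.7499

σ(0.02) = 0.505
σ'(0.02) = σ(0.02)(1 - σ(0.02)) = 0.505 × 0.495 = 0.25
∂L/∂z = ∂L/∂h · σ'(z) = 3 × 0.25 = 0.7499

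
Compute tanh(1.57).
0.917

tanh(1.57) = (e^(1.57) - e^(-1.57))/(e^(1.57) + e^(-1.57)) = 0.917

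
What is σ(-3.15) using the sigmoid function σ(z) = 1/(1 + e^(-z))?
0.04109

sigmoid(-3.15) = 1/(1 + e^(3.15)) = 1/(1 + 23.34) = 0.04109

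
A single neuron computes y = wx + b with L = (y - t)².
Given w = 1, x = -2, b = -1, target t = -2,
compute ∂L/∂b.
∂L/∂b = -2

y = wx + b = (1)(-2) + -1 = -3
∂L/∂y = 2(y - t) = 2(-3 - -2) = -2
∂y/∂b = 1
∂L/∂b = ∂L/∂y · ∂y/∂b = -2 × 1 = -2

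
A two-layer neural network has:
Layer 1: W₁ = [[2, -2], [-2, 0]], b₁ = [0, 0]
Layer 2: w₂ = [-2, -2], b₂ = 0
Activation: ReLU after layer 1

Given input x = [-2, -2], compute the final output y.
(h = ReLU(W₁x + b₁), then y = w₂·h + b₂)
y = -8

Layer 1 pre-activation: z₁ = [0, 4]
After ReLU: h = [0, 4]
Layer 2 output: y = -2×0 + -2×4 + 0 = -8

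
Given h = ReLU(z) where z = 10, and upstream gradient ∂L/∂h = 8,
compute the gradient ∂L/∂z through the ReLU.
∂L/∂z = 8

h = ReLU(10) = 10
Since z > 0: ∂h/∂z = 1
∂L/∂z = ∂L/∂h · ∂h/∂z = 8 × 1 = 8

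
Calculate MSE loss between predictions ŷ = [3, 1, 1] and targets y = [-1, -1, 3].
MSE = 8

MSE = (1/3)((3--1)² + (1--1)² + (1-3)²) = (1/3)(16 + 4 + 4) = 8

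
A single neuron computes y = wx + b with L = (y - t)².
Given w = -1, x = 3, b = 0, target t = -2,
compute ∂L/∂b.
∂L/∂b = -2

y = wx + b = (-1)(3) + 0 = -3
∂L/∂y = 2(y - t) = 2(-3 - -2) = -2
∂y/∂b = 1
∂L/∂b = ∂L/∂y · ∂y/∂b = -2 × 1 = -2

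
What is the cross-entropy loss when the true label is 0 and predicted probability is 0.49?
L = 0.6733

L = -0·log(0.49) - 1·log(0.51) = -log(0.51) = 0.6733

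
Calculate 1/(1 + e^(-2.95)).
0.9503

sigmoid(2.95) = 1/(1 + e^(-2.95)) = 1/(1 + 0.05234) = 0.9503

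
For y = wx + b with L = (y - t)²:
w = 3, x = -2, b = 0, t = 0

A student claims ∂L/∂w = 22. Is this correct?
Incorrect

y = (3)(-2) + 0 = -6
∂L/∂y = 2(y - t) = 2(-6 - 0) = -12
∂y/∂w = x = -2
∂L/∂w = -12 × -2 = 24

Claimed value: 22
Incorrect: The correct gradient is 24.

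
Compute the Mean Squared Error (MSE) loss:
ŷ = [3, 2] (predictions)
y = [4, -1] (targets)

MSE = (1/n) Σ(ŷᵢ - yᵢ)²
MSE = 5

MSE = (1/2)((3-4)² + (2--1)²) = (1/2)(1 + 9) = 5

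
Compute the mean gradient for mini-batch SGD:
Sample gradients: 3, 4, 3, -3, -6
Average gradient = 0.2

Average = (1/5)(3 + 4 + 3 + -3 + -6) = 1/5 = 0.2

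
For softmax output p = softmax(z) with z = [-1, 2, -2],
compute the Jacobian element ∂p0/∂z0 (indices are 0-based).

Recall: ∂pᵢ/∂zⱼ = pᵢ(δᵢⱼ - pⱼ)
∂p0/∂z0 = 0.04444

p = softmax(z) = [0.04661, 0.9362, 0.01715]
p0 = 0.04661

∂p0/∂z0 = p0(1 - p0) = 0.04661 × (1 - 0.04661) = 0.04444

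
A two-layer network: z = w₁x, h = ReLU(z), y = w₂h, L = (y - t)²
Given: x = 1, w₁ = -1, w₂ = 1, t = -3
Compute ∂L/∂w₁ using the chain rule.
∂L/∂w₁ = 0

Forward pass:
z = w₁x = -1×1 = -1
h = ReLU(-1) = 0
y = w₂h = 1×0 = 0

Backward pass:
∂L/∂y = 2(y - t) = 2(0 - -3) = 6
∂y/∂h = w₂ = 1
∂h/∂z = 0 (ReLU derivative)
∂z/∂w₁ = x = 1

∂L/∂w₁ = 6 × 1 × 0 × 1 = 0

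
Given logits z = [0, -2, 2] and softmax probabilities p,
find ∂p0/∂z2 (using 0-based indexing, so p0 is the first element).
∂p0/∂z2 = -0.1017

p = softmax(z) = [0.1173, 0.01588, 0.8668]
p0 = 0.1173, p2 = 0.8668

∂p0/∂z2 = -p0 × p2 = -0.1173 × 0.8668 = -0.1017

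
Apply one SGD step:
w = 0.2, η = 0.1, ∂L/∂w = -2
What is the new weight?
w_new = 0.4

w_new = w - η·∂L/∂w = 0.2 - 0.1×(-2) = 0.2 - (-0.2) = 0.4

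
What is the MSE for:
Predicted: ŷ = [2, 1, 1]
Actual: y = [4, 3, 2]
MSE = 3

MSE = (1/3)((2-4)² + (1-3)² + (1-2)²) = (1/3)(4 + 4 + 1) = 3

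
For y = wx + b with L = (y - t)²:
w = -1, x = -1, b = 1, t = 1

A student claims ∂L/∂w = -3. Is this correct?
Incorrect

y = (-1)(-1) + 1 = 2
∂L/∂y = 2(y - t) = 2(2 - 1) = 2
∂y/∂w = x = -1
∂L/∂w = 2 × -1 = -2

Claimed value: -3
Incorrect: The correct gradient is -2.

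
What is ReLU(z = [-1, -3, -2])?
h = [0, 0, 0]

ReLU applied element-wise: max(0,-1)=0, max(0,-3)=0, max(0,-2)=0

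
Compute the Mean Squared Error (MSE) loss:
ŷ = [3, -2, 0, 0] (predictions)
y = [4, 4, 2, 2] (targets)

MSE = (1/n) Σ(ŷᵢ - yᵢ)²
MSE = 11.25

MSE = (1/4)((3-4)² + (-2-4)² + (0-2)² + (0-2)²) = (1/4)(1 + 36 + 4 + 4) = 11.25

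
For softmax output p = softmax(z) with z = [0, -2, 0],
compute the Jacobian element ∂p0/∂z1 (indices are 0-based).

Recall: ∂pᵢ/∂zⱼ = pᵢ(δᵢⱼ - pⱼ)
∂p0/∂z1 = -0.02968

p = softmax(z) = [0.4683, 0.06338, 0.4683]
p0 = 0.4683, p1 = 0.06338

∂p0/∂z1 = -p0 × p1 = -0.4683 × 0.06338 = -0.02968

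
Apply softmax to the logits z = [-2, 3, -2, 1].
p = [0.0059, 0.8705, 0.0059, 0.1178]

exp(z) = [0.1353, 20.09, 0.1353, 2.718]
Sum = 23.07
p = [0.0059, 0.8705, 0.0059, 0.1178]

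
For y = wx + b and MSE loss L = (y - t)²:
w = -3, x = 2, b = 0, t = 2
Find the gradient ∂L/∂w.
∂L/∂w = -32

y = wx + b = (-3)(2) + 0 = -6
∂L/∂y = 2(y - t) = 2(-6 - 2) = -16
∂y/∂w = x = 2
∂L/∂w = ∂L/∂y · ∂y/∂w = -16 × 2 = -32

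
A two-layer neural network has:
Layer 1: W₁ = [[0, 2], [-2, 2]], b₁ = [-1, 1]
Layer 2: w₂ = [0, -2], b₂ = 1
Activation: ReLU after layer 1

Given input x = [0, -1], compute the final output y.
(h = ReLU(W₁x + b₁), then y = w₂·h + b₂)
y = 1

Layer 1 pre-activation: z₁ = [-3, -1]
After ReLU: h = [0, 0]
Layer 2 output: y = 0×0 + -2×0 + 1 = 1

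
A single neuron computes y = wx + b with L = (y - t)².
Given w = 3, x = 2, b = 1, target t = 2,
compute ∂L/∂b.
∂L/∂b = 10

y = wx + b = (3)(2) + 1 = 7
∂L/∂y = 2(y - t) = 2(7 - 2) = 10
∂y/∂b = 1
∂L/∂b = ∂L/∂y · ∂y/∂b = 10 × 1 = 10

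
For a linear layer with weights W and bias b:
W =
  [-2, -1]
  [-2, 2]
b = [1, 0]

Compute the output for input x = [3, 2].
y = [-7, -2]

Wx = [-2×3 + -1×2, -2×3 + 2×2]
   = [-8, -2]
y = Wx + b = [-8 + 1, -2 + 0] = [-7, -2]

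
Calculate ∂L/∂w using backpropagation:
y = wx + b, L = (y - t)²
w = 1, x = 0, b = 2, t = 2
∂L/∂w = 0

y = wx + b = (1)(0) + 2 = 2
∂L/∂y = 2(y - t) = 2(2 - 2) = 0
∂y/∂w = x = 0
∂L/∂w = ∂L/∂y · ∂y/∂w = 0 × 0 = 0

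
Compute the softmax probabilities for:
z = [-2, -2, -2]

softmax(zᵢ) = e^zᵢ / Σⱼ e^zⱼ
p = [0.3333, 0.3333, 0.3333]

exp(z) = [0.1353, 0.1353, 0.1353]
Sum = 0.406
p = [0.3333, 0.3333, 0.3333]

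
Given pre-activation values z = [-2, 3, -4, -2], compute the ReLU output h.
h = [0, 3, 0, 0]

ReLU applied element-wise: max(0,-2)=0, max(0,3)=3, max(0,-4)=0, max(0,-2)=0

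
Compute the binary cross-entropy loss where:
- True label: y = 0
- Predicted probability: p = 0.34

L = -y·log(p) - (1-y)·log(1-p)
L = 0.4155

L = -0·log(0.34) - 1·log(0.66) = -log(0.66) = 0.4155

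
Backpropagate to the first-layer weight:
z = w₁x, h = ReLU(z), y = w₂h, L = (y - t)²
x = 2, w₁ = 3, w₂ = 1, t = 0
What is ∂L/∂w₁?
∂L/∂w₁ = 24

Forward pass:
z = w₁x = 3×2 = 6
h = ReLU(6) = 6
y = w₂h = 1×6 = 6

Backward pass:
∂L/∂y = 2(y - t) = 2(6 - 0) = 12
∂y/∂h = w₂ = 1
∂h/∂z = 1 (ReLU derivative)
∂z/∂w₁ = x = 2

∂L/∂w₁ = 12 × 1 × 1 × 2 = 24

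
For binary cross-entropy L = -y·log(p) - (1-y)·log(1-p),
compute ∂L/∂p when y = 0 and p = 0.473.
∂L/∂p = 1.898

∂L/∂p = -y/p + (1-y)/(1-p) = 0 + 1/0.527 = 1.898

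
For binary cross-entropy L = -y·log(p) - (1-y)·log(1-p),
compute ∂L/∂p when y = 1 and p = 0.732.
∂L/∂p = -1.366

∂L/∂p = -y/p + (1-y)/(1-p) = -1/0.732 + 0 = -1.366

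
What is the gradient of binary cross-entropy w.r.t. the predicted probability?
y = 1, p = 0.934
∂L/∂p = -1.071

∂L/∂p = -y/p + (1-y)/(1-p) = -1/0.934 + 0 = -1.071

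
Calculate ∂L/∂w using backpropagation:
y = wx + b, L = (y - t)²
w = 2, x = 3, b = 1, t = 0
∂L/∂w = 42

y = wx + b = (2)(3) + 1 = 7
∂L/∂y = 2(y - t) = 2(7 - 0) = 14
∂y/∂w = x = 3
∂L/∂w = ∂L/∂y · ∂y/∂w = 14 × 3 = 42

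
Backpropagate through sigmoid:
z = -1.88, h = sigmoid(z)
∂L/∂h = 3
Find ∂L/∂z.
∂L/∂z = 0.3446

σ(-1.88) = 0.1324
σ'(-1.88) = σ(-1.88)(1 - σ(-1.88)) = 0.1324 × 0.8676 = 0.1149
∂L/∂z = ∂L/∂h · σ'(z) = 3 × 0.1149 = 0.3446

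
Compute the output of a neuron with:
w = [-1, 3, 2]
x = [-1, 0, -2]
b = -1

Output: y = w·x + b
y = -4

y = (-1)(-1) + (3)(0) + (2)(-2) + -1 = -4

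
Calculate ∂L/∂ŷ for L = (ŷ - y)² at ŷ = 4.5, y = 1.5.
∂L/∂ŷ = 6.0

∂L/∂ŷ = 2(ŷ - y) = 2(4.5 - 1.5) = 2(3.0) = 6.0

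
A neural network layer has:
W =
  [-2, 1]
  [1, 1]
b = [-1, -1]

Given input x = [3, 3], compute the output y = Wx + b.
y = [-4, 5]

Wx = [-2×3 + 1×3, 1×3 + 1×3]
   = [-3, 6]
y = Wx + b = [-3 + -1, 6 + -1] = [-4, 5]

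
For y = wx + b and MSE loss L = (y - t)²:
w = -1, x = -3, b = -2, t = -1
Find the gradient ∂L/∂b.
∂L/∂b = 4

y = wx + b = (-1)(-3) + -2 = 1
∂L/∂y = 2(y - t) = 2(1 - -1) = 4
∂y/∂b = 1
∂L/∂b = ∂L/∂y · ∂y/∂b = 4 × 1 = 4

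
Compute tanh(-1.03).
-0.7739

tanh(-1.03) = (e^(-1.03) - e^(1.03))/(e^(-1.03) + e^(1.03)) = -0.7739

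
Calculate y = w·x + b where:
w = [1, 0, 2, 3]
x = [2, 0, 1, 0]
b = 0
y = 4

y = (1)(2) + (0)(0) + (2)(1) + (3)(0) + 0 = 4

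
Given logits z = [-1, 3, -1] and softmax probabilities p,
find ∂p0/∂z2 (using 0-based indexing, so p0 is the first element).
∂p0/∂z2 = -0.0003122

p = softmax(z) = [0.01767, 0.9647, 0.01767]
p0 = 0.01767, p2 = 0.01767

∂p0/∂z2 = -p0 × p2 = -0.01767 × 0.01767 = -0.0003122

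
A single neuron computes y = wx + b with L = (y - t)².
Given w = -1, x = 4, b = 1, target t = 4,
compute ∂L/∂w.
∂L/∂w = -56

y = wx + b = (-1)(4) + 1 = -3
∂L/∂y = 2(y - t) = 2(-3 - 4) = -14
∂y/∂w = x = 4
∂L/∂w = ∂L/∂y · ∂y/∂w = -14 × 4 = -56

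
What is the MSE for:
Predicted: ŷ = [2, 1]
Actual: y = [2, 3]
MSE = 2

MSE = (1/2)((2-2)² + (1-3)²) = (1/2)(0 + 4) = 2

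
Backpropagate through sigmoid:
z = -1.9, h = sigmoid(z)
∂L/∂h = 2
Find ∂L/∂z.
∂L/∂z = 0.2264

σ(-1.9) = 0.1301
σ'(-1.9) = σ(-1.9)(1 - σ(-1.9)) = 0.1301 × 0.8699 = 0.1132
∂L/∂z = ∂L/∂h · σ'(z) = 2 × 0.1132 = 0.2264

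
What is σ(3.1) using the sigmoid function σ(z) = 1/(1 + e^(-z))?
0.9569

sigmoid(3.1) = 1/(1 + e^(-3.1)) = 1/(1 + 0.04505) = 0.9569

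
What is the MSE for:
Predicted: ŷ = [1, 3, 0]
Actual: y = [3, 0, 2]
MSE = 5.667

MSE = (1/3)((1-3)² + (3-0)² + (0-2)²) = (1/3)(4 + 9 + 4) = 5.667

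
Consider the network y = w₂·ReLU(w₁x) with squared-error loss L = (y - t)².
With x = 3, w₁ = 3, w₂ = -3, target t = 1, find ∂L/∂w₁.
∂L/∂w₁ = 504

Forward pass:
z = w₁x = 3×3 = 9
h = ReLU(9) = 9
y = w₂h = -3×9 = -27

Backward pass:
∂L/∂y = 2(y - t) = 2(-27 - 1) = -56
∂y/∂h = w₂ = -3
∂h/∂z = 1 (ReLU derivative)
∂z/∂w₁ = x = 3

∂L/∂w₁ = -56 × -3 × 1 × 3 = 504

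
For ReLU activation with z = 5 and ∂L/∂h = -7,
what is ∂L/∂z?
∂L/∂z = -7

h = ReLU(5) = 5
Since z > 0: ∂h/∂z = 1
∂L/∂z = ∂L/∂h · ∂h/∂z = -7 × 1 = -7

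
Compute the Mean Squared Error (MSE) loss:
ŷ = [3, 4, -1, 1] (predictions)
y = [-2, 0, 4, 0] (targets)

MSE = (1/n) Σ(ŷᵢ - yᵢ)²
MSE = 16.75

MSE = (1/4)((3--2)² + (4-0)² + (-1-4)² + (1-0)²) = (1/4)(25 + 16 + 25 + 1) = 16.75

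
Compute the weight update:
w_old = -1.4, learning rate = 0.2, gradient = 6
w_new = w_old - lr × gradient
w_new = -2.6

w_new = w - η·∂L/∂w = -1.4 - 0.2×(6) = -1.4 - (1.2) = -2.6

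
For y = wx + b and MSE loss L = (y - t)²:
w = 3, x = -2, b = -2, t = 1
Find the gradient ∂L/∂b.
∂L/∂b = -18

y = wx + b = (3)(-2) + -2 = -8
∂L/∂y = 2(y - t) = 2(-8 - 1) = -18
∂y/∂b = 1
∂L/∂b = ∂L/∂y · ∂y/∂b = -18 × 1 = -18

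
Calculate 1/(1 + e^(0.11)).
0.4725

sigmoid(-0.11) = 1/(1 + e^(0.11)) = 1/(1 + 1.116) = 0.4725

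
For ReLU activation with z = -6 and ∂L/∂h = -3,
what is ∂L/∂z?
∂L/∂z = 0

h = ReLU(-6) = 0
Since z < 0: ∂h/∂z = 0
∂L/∂z = ∂L/∂h · ∂h/∂z = -3 × 0 = 0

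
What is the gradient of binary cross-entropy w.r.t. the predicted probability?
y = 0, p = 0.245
∂L/∂p = 1.325

∂L/∂p = -y/p + (1-y)/(1-p) = 0 + 1/0.755 = 1.325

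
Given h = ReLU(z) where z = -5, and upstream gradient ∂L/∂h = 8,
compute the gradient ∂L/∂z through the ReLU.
∂L/∂z = 0

h = ReLU(-5) = 0
Since z < 0: ∂h/∂z = 0
∂L/∂z = ∂L/∂h · ∂h/∂z = 8 × 0 = 0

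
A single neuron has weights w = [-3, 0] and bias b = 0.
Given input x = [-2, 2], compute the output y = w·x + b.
y = 6

y = (-3)(-2) + (0)(2) + 0 = 6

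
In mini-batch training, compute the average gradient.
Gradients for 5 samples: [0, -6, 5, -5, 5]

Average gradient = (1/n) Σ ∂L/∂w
Average gradient = -0.2

Average = (1/5)(0 + -6 + 5 + -5 + 5) = -1/5 = -0.2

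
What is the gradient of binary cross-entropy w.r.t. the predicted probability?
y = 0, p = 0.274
∂L/∂p = 1.377

∂L/∂p = -y/p + (1-y)/(1-p) = 0 + 1/0.726 = 1.377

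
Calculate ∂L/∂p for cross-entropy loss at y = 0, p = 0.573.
∂L/∂p = 2.342

∂L/∂p = -y/p + (1-y)/(1-p) = 0 + 1/0.427 = 2.342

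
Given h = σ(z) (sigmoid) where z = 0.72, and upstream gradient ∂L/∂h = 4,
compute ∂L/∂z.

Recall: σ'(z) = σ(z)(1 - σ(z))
∂L/∂z = 0.8808

σ(0.72) = 0.6726
σ'(0.72) = σ(0.72)(1 - σ(0.72)) = 0.6726 × 0.3274 = 0.2202
∂L/∂z = ∂L/∂h · σ'(z) = 4 × 0.2202 = 0.8808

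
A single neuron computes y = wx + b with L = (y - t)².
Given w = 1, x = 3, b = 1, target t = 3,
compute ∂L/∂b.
∂L/∂b = 2

y = wx + b = (1)(3) + 1 = 4
∂L/∂y = 2(y - t) = 2(4 - 3) = 2
∂y/∂b = 1
∂L/∂b = ∂L/∂y · ∂y/∂b = 2 × 1 = 2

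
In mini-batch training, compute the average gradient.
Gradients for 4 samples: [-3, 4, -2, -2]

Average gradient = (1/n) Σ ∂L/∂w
Average gradient = -0.75

Average = (1/4)(-3 + 4 + -2 + -2) = -3/4 = -0.75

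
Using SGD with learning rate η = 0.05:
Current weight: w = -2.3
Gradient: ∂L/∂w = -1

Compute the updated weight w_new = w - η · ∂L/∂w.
w_new = -2.25

w_new = w - η·∂L/∂w = -2.3 - 0.05×(-1) = -2.3 - (-0.05) = -2.25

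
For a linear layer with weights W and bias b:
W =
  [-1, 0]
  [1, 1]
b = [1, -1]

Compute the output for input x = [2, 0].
y = [-1, 1]

Wx = [-1×2 + 0×0, 1×2 + 1×0]
   = [-2, 2]
y = Wx + b = [-2 + 1, 2 + -1] = [-1, 1]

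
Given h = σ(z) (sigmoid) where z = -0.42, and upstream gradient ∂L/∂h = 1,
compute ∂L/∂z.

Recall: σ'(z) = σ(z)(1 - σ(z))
∂L/∂z = 0.2393

σ(-0.42) = 0.3965
σ'(-0.42) = σ(-0.42)(1 - σ(-0.42)) = 0.3965 × 0.6035 = 0.2393
∂L/∂z = ∂L/∂h · σ'(z) = 1 × 0.2393 = 0.2393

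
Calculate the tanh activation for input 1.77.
0.9436

tanh(1.77) = (e^(1.77) - e^(-1.77))/(e^(1.77) + e^(-1.77)) = 0.9436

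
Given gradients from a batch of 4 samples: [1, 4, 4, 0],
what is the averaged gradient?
Average gradient = 2.25

Average = (1/4)(1 + 4 + 4 + 0) = 9/4 = 2.25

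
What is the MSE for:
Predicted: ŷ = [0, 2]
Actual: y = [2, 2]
MSE = 2

MSE = (1/2)((0-2)² + (2-2)²) = (1/2)(4 + 0) = 2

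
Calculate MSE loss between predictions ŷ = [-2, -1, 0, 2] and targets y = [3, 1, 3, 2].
MSE = 9.5

MSE = (1/4)((-2-3)² + (-1-1)² + (0-3)² + (2-2)²) = (1/4)(25 + 4 + 9 + 0) = 9.5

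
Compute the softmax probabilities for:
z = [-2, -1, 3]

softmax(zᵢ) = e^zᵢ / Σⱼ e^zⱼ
p = [0.0066, 0.0179, 0.9756]

exp(z) = [0.1353, 0.3679, 20.09]
Sum = 20.59
p = [0.0066, 0.0179, 0.9756]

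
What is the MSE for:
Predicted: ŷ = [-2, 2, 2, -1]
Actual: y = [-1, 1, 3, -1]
MSE = 0.75

MSE = (1/4)((-2--1)² + (2-1)² + (2-3)² + (-1--1)²) = (1/4)(1 + 1 + 1 + 0) = 0.75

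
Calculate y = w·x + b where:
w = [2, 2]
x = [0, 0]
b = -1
y = -1

y = (2)(0) + (2)(0) + -1 = -1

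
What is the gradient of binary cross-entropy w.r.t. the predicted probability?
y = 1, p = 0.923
∂L/∂p = -1.083

∂L/∂p = -y/p + (1-y)/(1-p) = -1/0.923 + 0 = -1.083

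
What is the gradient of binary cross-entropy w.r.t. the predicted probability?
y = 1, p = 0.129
∂L/∂p = -7.752

∂L/∂p = -y/p + (1-y)/(1-p) = -1/0.129 + 0 = -7.752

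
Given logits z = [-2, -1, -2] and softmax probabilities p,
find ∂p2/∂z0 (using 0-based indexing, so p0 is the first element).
∂p2/∂z0 = -0.04492

p = softmax(z) = [0.2119, 0.5761, 0.2119]
p2 = 0.2119, p0 = 0.2119

∂p2/∂z0 = -p2 × p0 = -0.2119 × 0.2119 = -0.04492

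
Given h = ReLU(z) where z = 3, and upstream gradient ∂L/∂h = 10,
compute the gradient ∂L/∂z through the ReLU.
∂L/∂z = 10

h = ReLU(3) = 3
Since z > 0: ∂h/∂z = 1
∂L/∂z = ∂L/∂h · ∂h/∂z = 10 × 1 = 10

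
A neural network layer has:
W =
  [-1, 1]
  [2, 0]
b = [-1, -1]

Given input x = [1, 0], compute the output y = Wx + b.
y = [-2, 1]

Wx = [-1×1 + 1×0, 2×1 + 0×0]
   = [-1, 2]
y = Wx + b = [-1 + -1, 2 + -1] = [-2, 1]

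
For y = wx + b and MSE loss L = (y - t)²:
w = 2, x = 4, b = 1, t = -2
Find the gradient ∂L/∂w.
∂L/∂w = 88

y = wx + b = (2)(4) + 1 = 9
∂L/∂y = 2(y - t) = 2(9 - -2) = 22
∂y/∂w = x = 4
∂L/∂w = ∂L/∂y · ∂y/∂w = 22 × 4 = 88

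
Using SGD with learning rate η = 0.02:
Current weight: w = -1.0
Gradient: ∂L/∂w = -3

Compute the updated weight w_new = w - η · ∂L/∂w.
w_new = -0.94

w_new = w - η·∂L/∂w = -1.0 - 0.02×(-3) = -1.0 - (-0.06) = -0.94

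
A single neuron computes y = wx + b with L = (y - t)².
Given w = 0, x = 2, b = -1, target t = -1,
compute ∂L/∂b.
∂L/∂b = 0

y = wx + b = (0)(2) + -1 = -1
∂L/∂y = 2(y - t) = 2(-1 - -1) = 0
∂y/∂b = 1
∂L/∂b = ∂L/∂y · ∂y/∂b = 0 × 1 = 0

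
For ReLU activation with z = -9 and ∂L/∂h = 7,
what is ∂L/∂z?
∂L/∂z = 0

h = ReLU(-9) = 0
Since z < 0: ∂h/∂z = 0
∂L/∂z = ∂L/∂h · ∂h/∂z = 7 × 0 = 0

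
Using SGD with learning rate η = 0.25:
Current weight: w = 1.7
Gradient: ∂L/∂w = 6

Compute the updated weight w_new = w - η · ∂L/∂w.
w_new = 0.2

w_new = w - η·∂L/∂w = 1.7 - 0.25×(6) = 1.7 - (1.5) = 0.2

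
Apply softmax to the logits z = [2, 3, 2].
p = [0.2119, 0.5761, 0.2119]

exp(z) = [7.389, 20.09, 7.389]
Sum = 34.86
p = [0.2119, 0.5761, 0.2119]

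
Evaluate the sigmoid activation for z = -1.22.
0.2279

sigmoid(-1.22) = 1/(1 + e^(1.22)) = 1/(1 + 3.387) = 0.2279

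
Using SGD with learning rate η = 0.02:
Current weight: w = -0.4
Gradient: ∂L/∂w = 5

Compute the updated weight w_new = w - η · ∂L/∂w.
w_new = -0.5

w_new = w - η·∂L/∂w = -0.4 - 0.02×(5) = -0.4 - (0.1) = -0.5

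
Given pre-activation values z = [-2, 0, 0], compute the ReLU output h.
h = [0, 0, 0]

ReLU applied element-wise: max(0,-2)=0, max(0,0)=0, max(0,0)=0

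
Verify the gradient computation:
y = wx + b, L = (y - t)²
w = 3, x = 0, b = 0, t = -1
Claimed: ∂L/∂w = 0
Correct

y = (3)(0) + 0 = 0
∂L/∂y = 2(y - t) = 2(0 - -1) = 2
∂y/∂w = x = 0
∂L/∂w = 2 × 0 = 0

Claimed value: 0
Correct: The correct gradient is 0.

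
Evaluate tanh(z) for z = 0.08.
0.07983

tanh(0.08) = (e^(0.08) - e^(-0.08))/(e^(0.08) + e^(-0.08)) = 0.07983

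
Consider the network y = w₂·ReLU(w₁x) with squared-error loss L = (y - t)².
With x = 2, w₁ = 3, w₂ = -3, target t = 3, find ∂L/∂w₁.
∂L/∂w₁ = 252

Forward pass:
z = w₁x = 3×2 = 6
h = ReLU(6) = 6
y = w₂h = -3×6 = -18

Backward pass:
∂L/∂y = 2(y - t) = 2(-18 - 3) = -42
∂y/∂h = w₂ = -3
∂h/∂z = 1 (ReLU derivative)
∂z/∂w₁ = x = 2

∂L/∂w₁ = -42 × -3 × 1 × 2 = 252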